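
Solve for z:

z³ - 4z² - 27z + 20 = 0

z = -4 or z = 0.6834 or z = 7.3166

Possible rational roots are divisors of 20. Testing z = -4 gives 0, so (z + 4) is a factor.
Divide: z³ - 4z² - 27z + 20 = (z + 4)(z² - 8z + 5).
Apply the quadratic formula to z² - 8z + 5 = 0: z = (8 ± √44)/2, i.e. z ≈ 7.3166 or z ≈ 0.6834.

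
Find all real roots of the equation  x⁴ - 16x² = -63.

x = -3 or x = -2.6458 or x = 2.6458 or x = 3

Let u = x². The equation becomes u² - 16u + 63 = 0.
Factor: (u - 7)(u - 9) = 0, so u = 7 or u = 9.
x² = 7 gives x = ±√(7) ≈ ±2.6458.
x² = 9 gives x = ±3.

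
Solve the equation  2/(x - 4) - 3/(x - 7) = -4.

x = 3.5901 or x = 7.6599

Multiply both sides by (x - 4)(x - 7):
2(x - 7) - 3(x - 4) = -4(x - 4)(x - 7).
Expand and collect terms: -4x^2 + 45x - 110 = 0.
By the quadratic formula, x = (-45 +/- sqrt(265)) / -8, so x ~= 3.5901 or x ~= 7.6599.
Neither value makes a denominator zero (x != 4, x != 7), so both are valid.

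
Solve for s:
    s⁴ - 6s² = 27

s = -3 or s = 3

Let u = s². The equation becomes u² - 6u - 27 = 0.
Factor: (u - 9)(u + 3) = 0, so u = 9 or u = -3.
s² = 9 gives s = ±3.
s² = -3 < 0 has no real solution.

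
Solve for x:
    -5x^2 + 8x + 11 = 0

Discriminant: (8)^2 - 4*(-5)*11 = 284.
Quadratic formula: x = (-8 +/- sqrt(284)) / (-10).
So x = 4/5 - sqrt(71)/5 ~= -0.8852 or x = 4/5 + sqrt(71)/5 ~= 2.4852.

x = -0.8852 or x = 2.4852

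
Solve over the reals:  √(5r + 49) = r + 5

Square both sides: 5r + 49 = (r + 5)².
Expand and rearrange: r² + 5r - 24 = 0.
Solving gives r = 3 or r = -8.
Check each candidate in the original equation:
  r = 3: √(64) = 8, while r + 5 = 8 — valid.
  r = -8: √(9) = 3, while r + 5 = -3 — extraneous.

r = 3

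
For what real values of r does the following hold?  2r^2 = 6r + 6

r = -0.7913 or r = 3.7913

Rearrange to standard form: 2r^2 - 6r - 6 = 0.
Discriminant: (-6)^2 - 4*2*(-6) = 84.
Quadratic formula: r = (6 +/- sqrt(84)) / 4.
So r = 3/2 + sqrt(21)/2 ~= 3.7913 or r = 3/2 - sqrt(21)/2 ~= -0.7913.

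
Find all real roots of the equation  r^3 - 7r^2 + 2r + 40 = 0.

r = -2 or r = 4 or r = 5

Possible rational roots are divisors of 40. Testing r = 5 gives 0, so (r - 5) is a factor.
Divide: r^3 - 7r^2 + 2r + 40 = (r - 5)(r^2 - 2r - 8).
Factor the quadratic: r = 4 or r = -2.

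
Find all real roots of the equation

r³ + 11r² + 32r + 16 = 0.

r = -6.3723 or r = -4 or r = -0.6277

Possible rational roots are divisors of 16. Testing r = -4 gives 0, so (r + 4) is a factor.
Divide: r³ + 11r² + 32r + 16 = (r + 4)(r² + 7r + 4).
Apply the quadratic formula to r² + 7r + 4 = 0: r = (-7 ± √33)/2, i.e. r ≈ -0.6277 or r ≈ -6.3723.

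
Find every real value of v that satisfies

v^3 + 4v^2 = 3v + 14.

v = -3.8284 or v = -2 or v = 1.8284

Rearrange: v^3 + 4v^2 - 3v - 14 = 0.
Possible rational roots are divisors of -14. Testing v = -2 gives 0, so (v + 2) is a factor.
Divide: v^3 + 4v^2 - 3v - 14 = (v + 2)(v^2 + 2v - 7).
Apply the quadratic formula to v^2 + 2v - 7 = 0: v = (-2 +/- sqrt(32))/2, i.e. v ~= 1.8284 or v ~= -3.8284.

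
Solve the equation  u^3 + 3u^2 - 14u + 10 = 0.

Possible rational roots are divisors of 10. Testing u = 1 gives 0, so (u - 1) is a factor.
Divide: u^3 + 3u^2 - 14u + 10 = (u - 1)(u^2 + 4u - 10).
Apply the quadratic formula to u^2 + 4u - 10 = 0: u = (-4 +/- sqrt(56))/2, i.e. u ~= 1.7417 or u ~= -5.7417.

u = -5.7417 or u = 1 or u = 1.7417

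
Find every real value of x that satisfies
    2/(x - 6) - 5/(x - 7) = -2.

Multiply both sides by (x - 6)(x - 7):
2(x - 7) - 5(x - 6) = -2(x - 6)(x - 7).
Expand and collect terms: -2x² + 29x - 100 = 0.
By the quadratic formula, x = (-29 ± √41) / -4, so x ≈ 5.6492 or x ≈ 8.8508.
Neither value makes a denominator zero (x ≠ 6, x ≠ 7), so both are valid.

x = 5.6492 or x = 8.8508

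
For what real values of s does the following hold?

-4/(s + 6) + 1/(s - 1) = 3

s = -7.2817 or s = 1.2817

Multiply both sides by (s + 6)(s - 1):
-4(s - 1) + (s + 6) = 3(s + 6)(s - 1).
Expand and collect terms: 3s² + 18s - 28 = 0.
By the quadratic formula, s = (-18 ± √660) / 6, so s ≈ 1.2817 or s ≈ -7.2817.
Neither value makes a denominator zero (s ≠ -6, s ≠ 1), so both are valid.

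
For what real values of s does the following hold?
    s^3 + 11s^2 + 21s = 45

s = -7.2426 or s = -5 or s = 1.2426

Rearrange: s^3 + 11s^2 + 21s - 45 = 0.
Possible rational roots are divisors of -45. Testing s = -5 gives 0, so (s + 5) is a factor.
Divide: s^3 + 11s^2 + 21s - 45 = (s + 5)(s^2 + 6s - 9).
Apply the quadratic formula to s^2 + 6s - 9 = 0: s = (-6 +/- sqrt(72))/2, i.e. s ~= 1.2426 or s ~= -7.2426.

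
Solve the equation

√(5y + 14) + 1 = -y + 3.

y = -1

Isolate the radical: √(5y + 14) = -y + 2.
Square both sides: 5y + 14 = (-y + 2)².
Expand and rearrange: y² - 9y - 10 = 0.
Solving gives y = 10 or y = -1.
Check each candidate in the original equation:
  y = 10: √(64) = 8, while -y + 2 = -8 — extraneous.
  y = -1: √(9) = 3, while -y + 2 = 3 — valid.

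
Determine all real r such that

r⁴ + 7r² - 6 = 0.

r = -0.8786 or r = 0.8786

Let u = r². The equation becomes u² + 7u - 6 = 0.
By the quadratic formula, u = -7/2 + √(73)/2 or u = -√(73)/2 - 7/2.
r² = -7/2 + √(73)/2 gives r = ±√(-7/2 + √(73)/2) ≈ ±0.8786.
r² = -√(73)/2 - 7/2 < 0 has no real solution.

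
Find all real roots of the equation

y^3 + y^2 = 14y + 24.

Rearrange: y^3 + y^2 - 14y - 24 = 0.
Possible rational roots are divisors of -24. Testing y = 4 gives 0, so (y - 4) is a factor.
Divide: y^3 + y^2 - 14y - 24 = (y - 4)(y^2 + 5y + 6).
Factor the quadratic: y = -2 or y = -3.

y = -3 or y = -2 or y = 4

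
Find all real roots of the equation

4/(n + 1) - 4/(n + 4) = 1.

n = -6.2749 or n = 1.2749

Multiply both sides by (n + 1)(n + 4):
4(n + 4) - 4(n + 1) = (n + 1)(n + 4).
Expand and collect terms: n² + 5n - 8 = 0.
By the quadratic formula, n = (-5 ± √57) / 2, so n ≈ 1.2749 or n ≈ -6.2749.
Neither value makes a denominator zero (n ≠ -1, n ≠ -4), so both are valid.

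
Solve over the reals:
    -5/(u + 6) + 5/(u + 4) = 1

u = -8.3166 or u = -1.6834

Multiply both sides by (u + 6)(u + 4):
-5(u + 4) + 5(u + 6) = (u + 6)(u + 4).
Expand and collect terms: u² + 10u + 14 = 0.
By the quadratic formula, u = (-10 ± √44) / 2, so u ≈ -1.6834 or u ≈ -8.3166.
Neither value makes a denominator zero (u ≠ -6, u ≠ -4), so both are valid.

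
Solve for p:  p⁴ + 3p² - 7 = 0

p = -1.2415 or p = 1.2415

Let u = p². The equation becomes u² + 3u - 7 = 0.
By the quadratic formula, u = -3/2 + √(37)/2 or u = -√(37)/2 - 3/2.
p² = -3/2 + √(37)/2 gives p = ±√(-3/2 + √(37)/2) ≈ ±1.2415.
p² = -√(37)/2 - 3/2 < 0 has no real solution.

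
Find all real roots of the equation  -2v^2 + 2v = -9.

v = -1.6794 or v = 2.6794

Rearrange to standard form: -2v^2 + 2v + 9 = 0.
Discriminant: (2)^2 - 4*(-2)*9 = 76.
Quadratic formula: v = (-2 +/- sqrt(76)) / (-4).
So v = 1/2 - sqrt(19)/2 ~= -1.6794 or v = 1/2 + sqrt(19)/2 ~= 2.6794.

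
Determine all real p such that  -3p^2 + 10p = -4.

p = -0.3609 or p = 3.6943

Rearrange to standard form: -3p^2 + 10p + 4 = 0.
Discriminant: (10)^2 - 4*(-3)*4 = 148.
Quadratic formula: p = (-10 +/- sqrt(148)) / (-6).
So p = 5/3 - sqrt(37)/3 ~= -0.3609 or p = 5/3 + sqrt(37)/3 ~= 3.6943.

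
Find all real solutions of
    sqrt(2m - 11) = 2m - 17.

m = 10

Square both sides: 2m - 11 = (2m - 17)^2.
Expand and rearrange: 4m^2 - 70m + 300 = 0.
Solving gives m = 10 or m = 7.5.
Check each candidate in the original equation:
  m = 10: sqrt(9) = 3, while 2m - 17 = 3 — valid.
  m = 7.5: sqrt(4) = 2, while 2m - 17 = -2 — extraneous.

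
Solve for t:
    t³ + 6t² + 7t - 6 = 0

t = -3.5616 or t = -3 or t = 0.5616

Possible rational roots are divisors of -6. Testing t = -3 gives 0, so (t + 3) is a factor.
Divide: t³ + 6t² + 7t - 6 = (t + 3)(t² + 3t - 2).
Apply the quadratic formula to t² + 3t - 2 = 0: t = (-3 ± √17)/2, i.e. t ≈ 0.5616 or t ≈ -3.5616.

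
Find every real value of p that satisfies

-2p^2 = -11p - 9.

Rearrange to standard form: -2p^2 + 11p + 9 = 0.
Discriminant: (11)^2 - 4*(-2)*9 = 193.
Quadratic formula: p = (-11 +/- sqrt(193)) / (-4).
So p = 11/4 - sqrt(193)/4 ~= -0.7231 or p = 11/4 + sqrt(193)/4 ~= 6.2231.

p = -0.7231 or p = 6.2231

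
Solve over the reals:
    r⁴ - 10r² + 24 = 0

r = -2.4495 or r = -2 or r = 2 or r = 2.4495

Let u = r². The equation becomes u² - 10u + 24 = 0.
Factor: (u - 6)(u - 4) = 0, so u = 6 or u = 4.
r² = 6 gives r = ±√(6) ≈ ±2.4495.
r² = 4 gives r = ±2.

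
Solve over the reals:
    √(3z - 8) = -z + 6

z = 4

Square both sides: 3z - 8 = (-z + 6)².
Expand and rearrange: z² - 15z + 44 = 0.
Solving gives z = 11 or z = 4.
Check each candidate in the original equation:
  z = 11: √(25) = 5, while -z + 6 = -5 — extraneous.
  z = 4: √(4) = 2, while -z + 6 = 2 — valid.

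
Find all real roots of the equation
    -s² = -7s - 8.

s = -1 or s = 8

Bring every term to one side: -s² + 7s + 8 = 0.
Factor: -1(s - 8)(s + 1) = 0.
So s = 8 or s = -1.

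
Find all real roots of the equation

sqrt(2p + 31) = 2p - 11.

Square both sides: 2p + 31 = (2p - 11)^2.
Expand and rearrange: 4p^2 - 46p + 90 = 0.
Solving gives p = 9 or p = 2.5.
Check each candidate in the original equation:
  p = 9: sqrt(49) = 7, while 2p - 11 = 7 — valid.
  p = 2.5: sqrt(36) = 6, while 2p - 11 = -6 — extraneous.

p = 9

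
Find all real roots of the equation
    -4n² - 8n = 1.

Rearrange to standard form: -4n² - 8n - 1 = 0.
Discriminant: (-8)² − 4·(-4)·(-1) = 48.
Quadratic formula: n = (8 ± √48) / (-8).
So n = -1 - √(3)/2 ≈ -1.866 or n = -1 + √(3)/2 ≈ -0.134.

n = -1.866 or n = -0.134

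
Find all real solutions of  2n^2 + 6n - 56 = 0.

Factor: 2(n + 7)(n - 4) = 0.
So n = -7 or n = 4.

n = -7 or n = 4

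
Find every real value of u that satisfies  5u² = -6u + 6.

u = -1.849 or u = 0.649

Rearrange to standard form: 5u² + 6u - 6 = 0.
Discriminant: (6)² − 4·5·(-6) = 156.
Quadratic formula: u = (-6 ± √156) / 10.
So u = -3/5 + √(39)/5 ≈ 0.649 or u = -√(39)/5 - 3/5 ≈ -1.849.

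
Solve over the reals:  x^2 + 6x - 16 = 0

x = -8 or x = 2

Factor: (x - 2)(x + 8) = 0.
So x = 2 or x = -8.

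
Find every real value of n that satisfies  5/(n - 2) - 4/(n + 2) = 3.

Multiply both sides by (n - 2)(n + 2):
5(n + 2) - 4(n - 2) = 3(n - 2)(n + 2).
Expand and collect terms: 3n² - n - 30 = 0.
Factor or apply the quadratic formula: n = 3.3333 or n = -3.
Neither value makes a denominator zero (n ≠ 2, n ≠ -2), so both are valid.

n = -3 or n = 3.3333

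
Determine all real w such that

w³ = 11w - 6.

Rearrange: w³ - 11w + 6 = 0.
Possible rational roots are divisors of 6. Testing w = 3 gives 0, so (w - 3) is a factor.
Divide: w³ - 11w + 6 = (w - 3)(w² + 3w - 2).
Apply the quadratic formula to w² + 3w - 2 = 0: w = (-3 ± √17)/2, i.e. w ≈ 0.5616 or w ≈ -3.5616.

w = -3.5616 or w = 0.5616 or w = 3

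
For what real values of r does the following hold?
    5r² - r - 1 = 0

Discriminant: (-1)² − 4·5·(-1) = 21.
Quadratic formula: r = (1 ± √21) / 10.
So r = 1/10 + √(21)/10 ≈ 0.5583 or r = 1/10 - √(21)/10 ≈ -0.3583.

r = -0.3583 or r = 0.5583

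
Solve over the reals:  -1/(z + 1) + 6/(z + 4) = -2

Multiply both sides by (z + 1)(z + 4):
-(z + 4) + 6(z + 1) = -2(z + 1)(z + 4).
Expand and collect terms: -2z² - 15z - 10 = 0.
By the quadratic formula, z = (15 ± √145) / -4, so z ≈ -6.7604 or z ≈ -0.7396.
Neither value makes a denominator zero (z ≠ -1, z ≠ -4), so both are valid.

z = -6.7604 or z = -0.7396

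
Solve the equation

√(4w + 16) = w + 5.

w = -3

Square both sides: 4w + 16 = (w + 5)².
Expand and rearrange: w² + 6w + 9 = 0.
This gives the repeated root w = -3.
Check in the original equation:
  w = -3: √(4) = 2, while w + 5 = 2 — valid.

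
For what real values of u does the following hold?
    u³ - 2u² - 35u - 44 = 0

u = -4 or u = -1.4721 or u = 7.4721

Possible rational roots are divisors of -44. Testing u = -4 gives 0, so (u + 4) is a factor.
Divide: u³ - 2u² - 35u - 44 = (u + 4)(u² - 6u - 11).
Apply the quadratic formula to u² - 6u - 11 = 0: u = (6 ± √80)/2, i.e. u ≈ 7.4721 or u ≈ -1.4721.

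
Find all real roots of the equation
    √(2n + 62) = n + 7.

n = 1

Square both sides: 2n + 62 = (n + 7)².
Expand and rearrange: n² + 12n - 13 = 0.
Solving gives n = 1 or n = -13.
Check each candidate in the original equation:
  n = 1: √(64) = 8, while n + 7 = 8 — valid.
  n = -13: √(36) = 6, while n + 7 = -6 — extraneous.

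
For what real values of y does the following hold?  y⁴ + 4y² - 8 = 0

Let u = y². The equation becomes u² + 4u - 8 = 0.
By the quadratic formula, u = -2 + 2·√(3) or u = -2·√(3) - 2.
y² = -2 + 2·√(3) gives y = ±√(-2 + 2·√(3)) ≈ ±1.21.
y² = -2·√(3) - 2 < 0 has no real solution.

y = -1.21 or y = 1.21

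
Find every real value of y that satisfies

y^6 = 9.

y = -1.4422 or y = 1.4422

Let u = y^3. The equation becomes u^2 - 9 = 0.
Factor: (u + 3)(u - 3) = 0, so u = -3 or u = 3.
y^3 = -3 gives y = -(3)^(1/3) ~= -1.4422.
y^3 = 3 gives y = (3)^(1/3) ~= 1.4422.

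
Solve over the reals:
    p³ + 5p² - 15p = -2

p = -7.1401 or p = 0.1401 or p = 2

Rearrange: p³ + 5p² - 15p + 2 = 0.
Possible rational roots are divisors of 2. Testing p = 2 gives 0, so (p - 2) is a factor.
Divide: p³ + 5p² - 15p + 2 = (p - 2)(p² + 7p - 1).
Apply the quadratic formula to p² + 7p - 1 = 0: p = (-7 ± √53)/2, i.e. p ≈ 0.1401 or p ≈ -7.1401.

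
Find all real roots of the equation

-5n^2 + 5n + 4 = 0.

n = -0.5247 or n = 1.5247

Discriminant: (5)^2 - 4*(-5)*4 = 105.
Quadratic formula: n = (-5 +/- sqrt(105)) / (-10).
So n = 1/2 - sqrt(105)/10 ~= -0.5247 or n = 1/2 + sqrt(105)/10 ~= 1.5247.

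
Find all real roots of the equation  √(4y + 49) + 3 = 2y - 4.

Isolate the radical: √(4y + 49) = 2y - 7.
Square both sides: 4y + 49 = (2y - 7)².
Expand and rearrange: 4y² - 32y = 0.
Solving gives y = 8 or y = 0.
Check each candidate in the original equation:
  y = 8: √(81) = 9, while 2y - 7 = 9 — valid.
  y = 0: √(49) = 7, while 2y - 7 = -7 — extraneous.

y = 8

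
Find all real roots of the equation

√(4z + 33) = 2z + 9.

Square both sides: 4z + 33 = (2z + 9)².
Expand and rearrange: 4z² + 32z + 48 = 0.
Solving gives z = -2 or z = -6.
Check each candidate in the original equation:
  z = -2: √(25) = 5, while 2z + 9 = 5 — valid.
  z = -6: √(9) = 3, while 2z + 9 = -3 — extraneous.

z = -2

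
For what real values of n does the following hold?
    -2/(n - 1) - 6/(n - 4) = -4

n = 1.3206 or n = 5.6794

Multiply both sides by (n - 1)(n - 4):
-2(n - 4) - 6(n - 1) = -4(n - 1)(n - 4).
Expand and collect terms: -4n^2 + 28n - 30 = 0.
By the quadratic formula, n = (-28 +/- sqrt(304)) / -8, so n ~= 1.3206 or n ~= 5.6794.
Neither value makes a denominator zero (n != 1, n != 4), so both are valid.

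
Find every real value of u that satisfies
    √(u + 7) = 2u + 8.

u = -3

Square both sides: u + 7 = (2u + 8)².
Expand and rearrange: 4u² + 31u + 57 = 0.
Solving gives u = -3 or u = -4.75.
Check each candidate in the original equation:
  u = -3: √(4) = 2, while 2u + 8 = 2 — valid.
  u = -4.75: √(2.25) = 1.5, while 2u + 8 = -1.5 — extraneous.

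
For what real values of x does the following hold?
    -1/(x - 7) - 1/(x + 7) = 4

Multiply both sides by (x - 7)(x + 7):
-(x + 7) - (x - 7) = 4(x - 7)(x + 7).
Expand and collect terms: 4x^2 + 2x - 196 = 0.
By the quadratic formula, x = (-2 +/- sqrt(3140)) / 8, so x ~= 6.7545 or x ~= -7.2545.
Neither value makes a denominator zero (x != 7, x != -7), so both are valid.

x = -7.2545 or x = 6.7545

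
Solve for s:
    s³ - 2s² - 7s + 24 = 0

s = -3

Possible rational roots are divisors of 24. Testing s = -3 gives 0, so (s + 3) is a factor.
Divide: s³ - 2s² - 7s + 24 = (s + 3)(s² - 5s + 8).
The quadratic s² - 5s + 8 has discriminant -7 < 0, so no further real roots.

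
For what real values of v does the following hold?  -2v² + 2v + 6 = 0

v = -1.3028 or v = 2.3028

Discriminant: (2)² − 4·(-2)·6 = 52.
Quadratic formula: v = (-2 ± √52) / (-4).
So v = 1/2 - √(13)/2 ≈ -1.3028 or v = 1/2 + √(13)/2 ≈ 2.3028.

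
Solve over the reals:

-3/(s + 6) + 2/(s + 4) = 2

Multiply both sides by (s + 6)(s + 4):
-3(s + 4) + 2(s + 6) = 2(s + 6)(s + 4).
Expand and collect terms: 2s² + 21s + 48 = 0.
By the quadratic formula, s = (-21 ± √57) / 4, so s ≈ -3.3625 or s ≈ -7.1375.
Neither value makes a denominator zero (s ≠ -6, s ≠ -4), so both are valid.

s = -7.1375 or s = -3.3625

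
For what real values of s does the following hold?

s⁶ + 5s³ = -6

Let u = s³. The equation becomes u² + 5u + 6 = 0.
Factor: (u + 2)(u + 3) = 0, so u = -2 or u = -3.
s³ = -2 gives s = -∛(2) ≈ -1.2599.
s³ = -3 gives s = -∛(3) ≈ -1.4422.

s = -1.4422 or s = -1.2599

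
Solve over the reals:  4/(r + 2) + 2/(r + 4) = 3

Multiply both sides by (r + 2)(r + 4):
4(r + 4) + 2(r + 2) = 3(r + 2)(r + 4).
Expand and collect terms: 3r^2 + 12r + 4 = 0.
By the quadratic formula, r = (-12 +/- sqrt(96)) / 6, so r ~= -0.367 or r ~= -3.633.
Neither value makes a denominator zero (r != -2, r != -4), so both are valid.

r = -3.633 or r = -0.367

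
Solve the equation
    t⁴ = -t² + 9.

t = -1.5942 or t = 1.5942

Let u = t². The equation becomes u² + u - 9 = 0.
By the quadratic formula, u = -1/2 + √(37)/2 or u = -√(37)/2 - 1/2.
t² = -1/2 + √(37)/2 gives t = ±√(-1/2 + √(37)/2) ≈ ±1.5942.
t² = -√(37)/2 - 1/2 < 0 has no real solution.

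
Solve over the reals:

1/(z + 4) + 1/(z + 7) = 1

Multiply both sides by (z + 4)(z + 7):
(z + 7) + (z + 4) = (z + 4)(z + 7).
Expand and collect terms: z^2 + 9z + 17 = 0.
By the quadratic formula, z = (-9 +/- sqrt(13)) / 2, so z ~= -2.6972 or z ~= -6.3028.
Neither value makes a denominator zero (z != -4, z != -7), so both are valid.

z = -6.3028 or z = -2.6972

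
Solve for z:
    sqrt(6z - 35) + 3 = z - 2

Isolate the radical: sqrt(6z - 35) = z - 5.
Square both sides: 6z - 35 = (z - 5)^2.
Expand and rearrange: z^2 - 16z + 60 = 0.
Solving gives z = 10 or z = 6.
Check each candidate in the original equation:
  z = 10: sqrt(25) = 5, while z - 5 = 5 — valid.
  z = 6: sqrt(1) = 1, while z - 5 = 1 — valid.

z = 6 or z = 10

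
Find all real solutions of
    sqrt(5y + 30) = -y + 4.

y = -1

Square both sides: 5y + 30 = (-y + 4)^2.
Expand and rearrange: y^2 - 13y - 14 = 0.
Solving gives y = 14 or y = -1.
Check each candidate in the original equation:
  y = 14: sqrt(100) = 10, while -y + 4 = -10 — extraneous.
  y = -1: sqrt(25) = 5, while -y + 4 = 5 — valid.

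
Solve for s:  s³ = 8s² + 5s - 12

s = -1.4244 or s = 1 or s = 8.4244

Rearrange: s³ - 8s² - 5s + 12 = 0.
Possible rational roots are divisors of 12. Testing s = 1 gives 0, so (s - 1) is a factor.
Divide: s³ - 8s² - 5s + 12 = (s - 1)(s² - 7s - 12).
Apply the quadratic formula to s² - 7s - 12 = 0: s = (7 ± √97)/2, i.e. s ≈ 8.4244 or s ≈ -1.4244.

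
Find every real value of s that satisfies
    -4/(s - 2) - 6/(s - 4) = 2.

s = -2 or s = 3

Multiply both sides by (s - 2)(s - 4):
-4(s - 4) - 6(s - 2) = 2(s - 2)(s - 4).
Expand and collect terms: 2s² - 2s - 12 = 0.
Factor or apply the quadratic formula: s = 3 or s = -2.
Neither value makes a denominator zero (s ≠ 2, s ≠ 4), so both are valid.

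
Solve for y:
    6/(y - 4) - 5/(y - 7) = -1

Multiply both sides by (y - 4)(y - 7):
6(y - 7) - 5(y - 4) = -(y - 4)(y - 7).
Expand and collect terms: -y² + 10y - 6 = 0.
By the quadratic formula, y = (-10 ± √76) / -2, so y ≈ 0.6411 or y ≈ 9.3589.
Neither value makes a denominator zero (y ≠ 4, y ≠ 7), so both are valid.

y = 0.6411 or y = 9.3589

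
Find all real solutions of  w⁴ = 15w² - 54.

Let u = w². The equation becomes u² - 15u + 54 = 0.
Factor: (u - 9)(u - 6) = 0, so u = 9 or u = 6.
w² = 9 gives w = ±3.
w² = 6 gives w = ±√(6) ≈ ±2.4495.

w = -3 or w = -2.4495 or w = 2.4495 or w = 3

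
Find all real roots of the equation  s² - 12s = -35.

s = 5 or s = 7

Bring every term to one side: s² - 12s + 35 = 0.
Factor: (s - 7)(s - 5) = 0.
So s = 7 or s = 5.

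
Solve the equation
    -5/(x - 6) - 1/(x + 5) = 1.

Multiply both sides by (x - 6)(x + 5):
-5(x + 5) - (x - 6) = (x - 6)(x + 5).
Expand and collect terms: x^2 + 5x - 11 = 0.
By the quadratic formula, x = (-5 +/- sqrt(69)) / 2, so x ~= 1.6533 or x ~= -6.6533.
Neither value makes a denominator zero (x != 6, x != -5), so both are valid.

x = -6.6533 or x = 1.6533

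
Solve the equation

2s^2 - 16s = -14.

Bring every term to one side: 2s^2 - 16s + 14 = 0.
Factor: 2(s - 7)(s - 1) = 0.
So s = 7 or s = 1.

s = 1 or s = 7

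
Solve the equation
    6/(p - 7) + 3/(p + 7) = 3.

Multiply both sides by (p - 7)(p + 7):
6(p + 7) + 3(p - 7) = 3(p - 7)(p + 7).
Expand and collect terms: 3p² - 9p - 168 = 0.
By the quadratic formula, p = (9 ± √2097) / 6, so p ≈ 9.1322 or p ≈ -6.1322.
Neither value makes a denominator zero (p ≠ 7, p ≠ -7), so both are valid.

p = -6.1322 or p = 9.1322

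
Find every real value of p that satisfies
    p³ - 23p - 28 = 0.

p = -4 or p = -1.3166 or p = 5.3166

Possible rational roots are divisors of -28. Testing p = -4 gives 0, so (p + 4) is a factor.
Divide: p³ - 23p - 28 = (p + 4)(p² - 4p - 7).
Apply the quadratic formula to p² - 4p - 7 = 0: p = (4 ± √44)/2, i.e. p ≈ 5.3166 or p ≈ -1.3166.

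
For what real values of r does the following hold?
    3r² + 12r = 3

r = -4.2361 or r = 0.2361

Rearrange to standard form: 3r² + 12r - 3 = 0.
Discriminant: (12)² − 4·3·(-3) = 180.
Quadratic formula: r = (-12 ± √180) / 6.
So r = -2 + √(5) ≈ 0.2361 or r = -√(5) - 2 ≈ -4.2361.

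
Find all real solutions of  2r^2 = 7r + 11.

r = -1.1762 or r = 4.6762

Rearrange to standard form: 2r^2 - 7r - 11 = 0.
Discriminant: (-7)^2 - 4*2*(-11) = 137.
Quadratic formula: r = (7 +/- sqrt(137)) / 4.
So r = 7/4 + sqrt(137)/4 ~= 4.6762 or r = 7/4 - sqrt(137)/4 ~= -1.1762.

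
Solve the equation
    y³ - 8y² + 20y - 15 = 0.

Possible rational roots are divisors of -15. Testing y = 3 gives 0, so (y - 3) is a factor.
Divide: y³ - 8y² + 20y - 15 = (y - 3)(y² - 5y + 5).
Apply the quadratic formula to y² - 5y + 5 = 0: y = (5 ± √5)/2, i.e. y ≈ 3.618 or y ≈ 1.382.

y = 1.382 or y = 3 or y = 3.618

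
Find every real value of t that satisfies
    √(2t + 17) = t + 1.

Square both sides: 2t + 17 = (t + 1)².
Expand and rearrange: t² - 16 = 0.
Solving gives t = 4 or t = -4.
Check each candidate in the original equation:
  t = 4: √(25) = 5, while t + 1 = 5 — valid.
  t = -4: √(9) = 3, while t + 1 = -3 — extraneous.

t = 4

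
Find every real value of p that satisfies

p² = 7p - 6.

p = 1 or p = 6

Bring every term to one side: p² - 7p + 6 = 0.
Factor: (p - 1)(p - 6) = 0.
So p = 1 or p = 6.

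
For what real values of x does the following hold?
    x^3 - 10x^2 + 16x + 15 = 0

Possible rational roots are divisors of 15. Testing x = 3 gives 0, so (x - 3) is a factor.
Divide: x^3 - 10x^2 + 16x + 15 = (x - 3)(x^2 - 7x - 5).
Apply the quadratic formula to x^2 - 7x - 5 = 0: x = (7 +/- sqrt(69))/2, i.e. x ~= 7.6533 or x ~= -0.6533.

x = -0.6533 or x = 3 or x = 7.6533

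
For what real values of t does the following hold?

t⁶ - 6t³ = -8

Let u = t³. The equation becomes u² - 6u + 8 = 0.
Factor: (u - 4)(u - 2) = 0, so u = 4 or u = 2.
t³ = 4 gives t = ∛(4) ≈ 1.5874.
t³ = 2 gives t = ∛(2) ≈ 1.2599.

t = 1.2599 or t = 1.5874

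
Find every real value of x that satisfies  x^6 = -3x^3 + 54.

Let u = x^3. The equation becomes u^2 + 3u - 54 = 0.
Factor: (u + 9)(u - 6) = 0, so u = -9 or u = 6.
x^3 = -9 gives x = -(9)^(1/3) ~= -2.0801.
x^3 = 6 gives x = (6)^(1/3) ~= 1.8171.

x = -2.0801 or x = 1.8171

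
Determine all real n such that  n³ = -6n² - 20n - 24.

n = -2

Rearrange: n³ + 6n² + 20n + 24 = 0.
Possible rational roots are divisors of 24. Testing n = -2 gives 0, so (n + 2) is a factor.
Divide: n³ + 6n² + 20n + 24 = (n + 2)(n² + 4n + 12).
The quadratic n² + 4n + 12 has discriminant -32 < 0, so no further real roots.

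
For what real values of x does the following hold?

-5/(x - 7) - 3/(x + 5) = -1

x = -3 or x = 13

Multiply both sides by (x - 7)(x + 5):
-5(x + 5) - 3(x - 7) = -(x - 7)(x + 5).
Expand and collect terms: -x^2 + 10x + 39 = 0.
Factor or apply the quadratic formula: x = -3 or x = 13.
Neither value makes a denominator zero (x != 7, x != -5), so both are valid.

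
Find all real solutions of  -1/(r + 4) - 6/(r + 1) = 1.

r = -8.6458 or r = -3.3542

Multiply both sides by (r + 4)(r + 1):
-(r + 1) - 6(r + 4) = (r + 4)(r + 1).
Expand and collect terms: r² + 12r + 29 = 0.
By the quadratic formula, r = (-12 ± √28) / 2, so r ≈ -3.3542 or r ≈ -8.6458.
Neither value makes a denominator zero (r ≠ -4, r ≠ -1), so both are valid.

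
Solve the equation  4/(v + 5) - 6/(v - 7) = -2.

Multiply both sides by (v + 5)(v - 7):
4(v - 7) - 6(v + 5) = -2(v + 5)(v - 7).
Expand and collect terms: -2v² + 6v + 128 = 0.
By the quadratic formula, v = (-6 ± √1060) / -4, so v ≈ -6.6394 or v ≈ 9.6394.
Neither value makes a denominator zero (v ≠ -5, v ≠ 7), so both are valid.

v = -6.6394 or v = 9.6394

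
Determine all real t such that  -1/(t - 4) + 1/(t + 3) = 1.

t = -1.7913 or t = 2.7913

Multiply both sides by (t - 4)(t + 3):
-(t + 3) + (t - 4) = (t - 4)(t + 3).
Expand and collect terms: t^2 - t - 5 = 0.
By the quadratic formula, t = (1 +/- sqrt(21)) / 2, so t ~= 2.7913 or t ~= -1.7913.
Neither value makes a denominator zero (t != 4, t != -3), so both are valid.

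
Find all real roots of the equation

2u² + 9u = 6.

Rearrange to standard form: 2u² + 9u - 6 = 0.
Discriminant: (9)² − 4·2·(-6) = 129.
Quadratic formula: u = (-9 ± √129) / 4.
So u = -9/4 + √(129)/4 ≈ 0.5895 or u = -√(129)/4 - 9/4 ≈ -5.0895.

u = -5.0895 or u = 0.5895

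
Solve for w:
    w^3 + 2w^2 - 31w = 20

Rearrange: w^3 + 2w^2 - 31w - 20 = 0.
Possible rational roots are divisors of -20. Testing w = 5 gives 0, so (w - 5) is a factor.
Divide: w^3 + 2w^2 - 31w - 20 = (w - 5)(w^2 + 7w + 4).
Apply the quadratic formula to w^2 + 7w + 4 = 0: w = (-7 +/- sqrt(33))/2, i.e. w ~= -0.6277 or w ~= -6.3723.

w = -6.3723 or w = -0.6277 or w = 5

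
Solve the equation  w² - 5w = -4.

Bring every term to one side: w² - 5w + 4 = 0.
Factor: (w - 1)(w - 4) = 0.
So w = 1 or w = 4.

w = 1 or w = 4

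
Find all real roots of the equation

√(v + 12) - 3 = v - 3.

Isolate the radical: √(v + 12) = v.
Square both sides: v + 12 = (v)².
Expand and rearrange: v² - v - 12 = 0.
Solving gives v = 4 or v = -3.
Check each candidate in the original equation:
  v = 4: √(16) = 4, while v = 4 — valid.
  v = -3: √(9) = 3, while v = -3 — extraneous.

v = 4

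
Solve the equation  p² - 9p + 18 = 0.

Factor: (p - 6)(p - 3) = 0.
So p = 6 or p = 3.

p = 3 or p = 6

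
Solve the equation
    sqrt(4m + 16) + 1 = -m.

m = -3

Isolate the radical: sqrt(4m + 16) = -m - 1.
Square both sides: 4m + 16 = (-m - 1)^2.
Expand and rearrange: m^2 - 2m - 15 = 0.
Solving gives m = 5 or m = -3.
Check each candidate in the original equation:
  m = 5: sqrt(36) = 6, while -m - 1 = -6 — extraneous.
  m = -3: sqrt(4) = 2, while -m - 1 = 2 — valid.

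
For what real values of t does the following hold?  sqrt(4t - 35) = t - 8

t = 9 or t = 11

Square both sides: 4t - 35 = (t - 8)^2.
Expand and rearrange: t^2 - 20t + 99 = 0.
Solving gives t = 11 or t = 9.
Check each candidate in the original equation:
  t = 11: sqrt(9) = 3, while t - 8 = 3 — valid.
  t = 9: sqrt(1) = 1, while t - 8 = 1 — valid.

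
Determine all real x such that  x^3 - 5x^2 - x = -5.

Rearrange: x^3 - 5x^2 - x + 5 = 0.
Possible rational roots are divisors of 5. Testing x = 1 gives 0, so (x - 1) is a factor.
Divide: x^3 - 5x^2 - x + 5 = (x - 1)(x^2 - 4x - 5).
Factor the quadratic: x = 5 or x = -1.

x = -1 or x = 1 or x = 5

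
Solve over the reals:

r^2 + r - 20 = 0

r = -5 or r = 4

Factor: (r + 5)(r - 4) = 0.
So r = -5 or r = 4.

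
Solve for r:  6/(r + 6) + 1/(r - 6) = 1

r = -0.772 or r = 7.772

Multiply both sides by (r + 6)(r - 6):
6(r - 6) + (r + 6) = (r + 6)(r - 6).
Expand and collect terms: r² - 7r - 6 = 0.
By the quadratic formula, r = (7 ± √73) / 2, so r ≈ 7.772 or r ≈ -0.772.
Neither value makes a denominator zero (r ≠ -6, r ≠ 6), so both are valid.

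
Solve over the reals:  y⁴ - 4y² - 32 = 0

y = -2.8284 or y = 2.8284

Let u = y². The equation becomes u² - 4u - 32 = 0.
Factor: (u + 4)(u - 8) = 0, so u = -4 or u = 8.
y² = -4 < 0 has no real solution.
y² = 8 gives y = ±2·√(2) ≈ ±2.8284.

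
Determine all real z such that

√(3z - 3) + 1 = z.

Isolate the radical: √(3z - 3) = z - 1.
Square both sides: 3z - 3 = (z - 1)².
Expand and rearrange: z² - 5z + 4 = 0.
Solving gives z = 4 or z = 1.
Check each candidate in the original equation:
  z = 4: √(9) = 3, while z - 1 = 3 — valid.
  z = 1: √(0) = 0, while z - 1 = 0 — valid.

z = 1 or z = 4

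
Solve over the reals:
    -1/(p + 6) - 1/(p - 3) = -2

Multiply both sides by (p + 6)(p - 3):
-(p - 3) - (p + 6) = -2(p + 6)(p - 3).
Expand and collect terms: -2p² - 4p + 39 = 0.
By the quadratic formula, p = (4 ± √328) / -4, so p ≈ -5.5277 or p ≈ 3.5277.
Neither value makes a denominator zero (p ≠ -6, p ≠ 3), so both are valid.

p = -5.5277 or p = 3.5277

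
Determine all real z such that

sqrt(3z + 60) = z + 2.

Square both sides: 3z + 60 = (z + 2)^2.
Expand and rearrange: z^2 + z - 56 = 0.
Solving gives z = 7 or z = -8.
Check each candidate in the original equation:
  z = 7: sqrt(81) = 9, while z + 2 = 9 — valid.
  z = -8: sqrt(36) = 6, while z + 2 = -6 — extraneous.

z = 7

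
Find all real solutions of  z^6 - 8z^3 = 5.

Let u = z^3. The equation becomes u^2 - 8u - 5 = 0.
By the quadratic formula, u = 4 + sqrt(21) or u = 4 - sqrt(21).
z^3 = 4 + sqrt(21) gives z = (4 + sqrt(21))^(1/3) ~= 2.0474.
z^3 = 4 - sqrt(21) gives z = -(-4 + sqrt(21))^(1/3) ~= -0.8352.

z = -0.8352 or z = 2.0474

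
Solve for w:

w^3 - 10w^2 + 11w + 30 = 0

Possible rational roots are divisors of 30. Testing w = 3 gives 0, so (w - 3) is a factor.
Divide: w^3 - 10w^2 + 11w + 30 = (w - 3)(w^2 - 7w - 10).
Apply the quadratic formula to w^2 - 7w - 10 = 0: w = (7 +/- sqrt(89))/2, i.e. w ~= 8.217 or w ~= -1.217.

w = -1.217 or w = 3 or w = 8.217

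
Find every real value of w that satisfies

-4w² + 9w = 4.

w = 0.6096 or w = 1.6404

Rearrange to standard form: -4w² + 9w - 4 = 0.
Discriminant: (9)² − 4·(-4)·(-4) = 17.
Quadratic formula: w = (-9 ± √17) / (-8).
So w = 9/8 - √(17)/8 ≈ 0.6096 or w = √(17)/8 + 9/8 ≈ 1.6404.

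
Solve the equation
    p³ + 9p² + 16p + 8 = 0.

p = -6.8284 or p = -1.1716 or p = -1

Possible rational roots are divisors of 8. Testing p = -1 gives 0, so (p + 1) is a factor.
Divide: p³ + 9p² + 16p + 8 = (p + 1)(p² + 8p + 8).
Apply the quadratic formula to p² + 8p + 8 = 0: p = (-8 ± √32)/2, i.e. p ≈ -1.1716 or p ≈ -6.8284.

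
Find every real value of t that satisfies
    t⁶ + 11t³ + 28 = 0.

t = -1.9129 or t = -1.5874

Let u = t³. The equation becomes u² + 11u + 28 = 0.
Factor: (u + 4)(u + 7) = 0, so u = -4 or u = -7.
t³ = -4 gives t = -∛(4) ≈ -1.5874.
t³ = -7 gives t = -∛(7) ≈ -1.9129.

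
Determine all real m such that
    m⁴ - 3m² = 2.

Let u = m². The equation becomes u² - 3u - 2 = 0.
By the quadratic formula, u = 3/2 + √(17)/2 or u = 3/2 - √(17)/2.
m² = 3/2 + √(17)/2 gives m = ±√(3/2 + √(17)/2) ≈ ±1.8872.
m² = 3/2 - √(17)/2 < 0 has no real solution.

m = -1.8872 or m = 1.8872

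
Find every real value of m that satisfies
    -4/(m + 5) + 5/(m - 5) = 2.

m = -6.6466 or m = 7.1466

Multiply both sides by (m + 5)(m - 5):
-4(m - 5) + 5(m + 5) = 2(m + 5)(m - 5).
Expand and collect terms: 2m^2 - m - 95 = 0.
By the quadratic formula, m = (1 +/- sqrt(761)) / 4, so m ~= 7.1466 or m ~= -6.6466.
Neither value makes a denominator zero (m != -5, m != 5), so both are valid.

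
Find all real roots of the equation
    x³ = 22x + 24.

Rearrange: x³ - 22x - 24 = 0.
Possible rational roots are divisors of -24. Testing x = -4 gives 0, so (x + 4) is a factor.
Divide: x³ - 22x - 24 = (x + 4)(x² - 4x - 6).
Apply the quadratic formula to x² - 4x - 6 = 0: x = (4 ± √40)/2, i.e. x ≈ 5.1623 or x ≈ -1.1623.

x = -4 or x = -1.1623 or x = 5.1623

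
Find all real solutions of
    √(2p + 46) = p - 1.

p = 9

Square both sides: 2p + 46 = (p - 1)².
Expand and rearrange: p² - 4p - 45 = 0.
Solving gives p = 9 or p = -5.
Check each candidate in the original equation:
  p = 9: √(64) = 8, while p - 1 = 8 — valid.
  p = -5: √(36) = 6, while p - 1 = -6 — extraneous.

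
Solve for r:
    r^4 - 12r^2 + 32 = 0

Let u = r^2. The equation becomes u^2 - 12u + 32 = 0.
Factor: (u - 4)(u - 8) = 0, so u = 4 or u = 8.
r^2 = 4 gives r = +/-2.
r^2 = 8 gives r = +/-2*sqrt(2) ~= +/-2.8284.

r = -2.8284 or r = -2 or r = 2 or r = 2.8284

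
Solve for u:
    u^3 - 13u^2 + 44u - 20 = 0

u = 0.5359 or u = 5 or u = 7.4641

Possible rational roots are divisors of -20. Testing u = 5 gives 0, so (u - 5) is a factor.
Divide: u^3 - 13u^2 + 44u - 20 = (u - 5)(u^2 - 8u + 4).
Apply the quadratic formula to u^2 - 8u + 4 = 0: u = (8 +/- sqrt(48))/2, i.e. u ~= 7.4641 or u ~= 0.5359.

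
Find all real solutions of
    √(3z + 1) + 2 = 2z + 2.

z = 1

Isolate the radical: √(3z + 1) = 2z.
Square both sides: 3z + 1 = (2z)².
Expand and rearrange: 4z² - 3z - 1 = 0.
Solving gives z = 1 or z = -0.25.
Check each candidate in the original equation:
  z = 1: √(4) = 2, while 2z = 2 — valid.
  z = -0.25: √(0.25) = 0.5, while 2z = -0.5 — extraneous.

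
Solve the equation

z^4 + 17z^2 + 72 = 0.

No real solutions.

Let u = z^2. The equation becomes u^2 + 17u + 72 = 0.
Factor: (u + 9)(u + 8) = 0, so u = -9 or u = -8.
z^2 = -9 < 0 has no real solution.
z^2 = -8 < 0 has no real solution.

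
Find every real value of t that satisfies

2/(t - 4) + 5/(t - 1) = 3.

Multiply both sides by (t - 4)(t - 1):
2(t - 1) + 5(t - 4) = 3(t - 4)(t - 1).
Expand and collect terms: 3t² - 22t + 34 = 0.
By the quadratic formula, t = (22 ± √76) / 6, so t ≈ 5.1196 or t ≈ 2.2137.
Neither value makes a denominator zero (t ≠ 4, t ≠ 1), so both are valid.

t = 2.2137 or t = 5.1196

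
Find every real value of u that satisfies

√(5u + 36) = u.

u = 9

Square both sides: 5u + 36 = (u)².
Expand and rearrange: u² - 5u - 36 = 0.
Solving gives u = 9 or u = -4.
Check each candidate in the original equation:
  u = 9: √(81) = 9, while u = 9 — valid.
  u = -4: √(16) = 4, while u = -4 — extraneous.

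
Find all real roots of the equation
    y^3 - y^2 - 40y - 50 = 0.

y = -5 or y = -1.3589 or y = 7.3589

Possible rational roots are divisors of -50. Testing y = -5 gives 0, so (y + 5) is a factor.
Divide: y^3 - y^2 - 40y - 50 = (y + 5)(y^2 - 6y - 10).
Apply the quadratic formula to y^2 - 6y - 10 = 0: y = (6 +/- sqrt(76))/2, i.e. y ~= 7.3589 or y ~= -1.3589.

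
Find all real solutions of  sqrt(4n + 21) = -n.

Square both sides: 4n + 21 = (-n)^2.
Expand and rearrange: n^2 - 4n - 21 = 0.
Solving gives n = 7 or n = -3.
Check each candidate in the original equation:
  n = 7: sqrt(49) = 7, while -n = -7 — extraneous.
  n = -3: sqrt(9) = 3, while -n = 3 — valid.

n = -3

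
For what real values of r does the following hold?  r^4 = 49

Let u = r^2. The equation becomes u^2 - 49 = 0.
Factor: (u + 7)(u - 7) = 0, so u = -7 or u = 7.
r^2 = -7 < 0 has no real solution.
r^2 = 7 gives r = +/-sqrt(7) ~= +/-2.6458.

r = -2.6458 or r = 2.6458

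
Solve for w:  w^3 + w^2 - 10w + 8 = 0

w = -4 or w = 1 or w = 2

Possible rational roots are divisors of 8. Testing w = -4 gives 0, so (w + 4) is a factor.
Divide: w^3 + w^2 - 10w + 8 = (w + 4)(w^2 - 3w + 2).
Factor the quadratic: w = 2 or w = 1.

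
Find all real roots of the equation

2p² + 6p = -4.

Bring every term to one side: 2p² + 6p + 4 = 0.
Factor: 2(p + 1)(p + 2) = 0.
So p = -1 or p = -2.

p = -2 or p = -1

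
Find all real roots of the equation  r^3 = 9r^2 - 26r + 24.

Rearrange: r^3 - 9r^2 + 26r - 24 = 0.
Possible rational roots are divisors of -24. Testing r = 4 gives 0, so (r - 4) is a factor.
Divide: r^3 - 9r^2 + 26r - 24 = (r - 4)(r^2 - 5r + 6).
Factor the quadratic: r = 3 or r = 2.

r = 2 or r = 3 or r = 4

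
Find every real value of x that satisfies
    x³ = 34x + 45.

Rearrange: x³ - 34x - 45 = 0.
Possible rational roots are divisors of -45. Testing x = -5 gives 0, so (x + 5) is a factor.
Divide: x³ - 34x - 45 = (x + 5)(x² - 5x - 9).
Apply the quadratic formula to x² - 5x - 9 = 0: x = (5 ± √61)/2, i.e. x ≈ 6.4051 or x ≈ -1.4051.

x = -5 or x = -1.4051 or x = 6.4051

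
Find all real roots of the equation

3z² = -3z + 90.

z = -6 or z = 5

Bring every term to one side: 3z² + 3z - 90 = 0.
Factor: 3(z + 6)(z - 5) = 0.
So z = -6 or z = 5.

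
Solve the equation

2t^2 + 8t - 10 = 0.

t = -5 or t = 1

Factor: 2(t + 5)(t - 1) = 0.
So t = -5 or t = 1.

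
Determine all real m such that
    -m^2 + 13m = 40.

Bring every term to one side: -m^2 + 13m - 40 = 0.
Factor: -1(m - 8)(m - 5) = 0.
So m = 8 or m = 5.

m = 5 or m = 8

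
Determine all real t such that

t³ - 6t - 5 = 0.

t = -1.7913 or t = -1 or t = 2.7913

Possible rational roots are divisors of -5. Testing t = -1 gives 0, so (t + 1) is a factor.
Divide: t³ - 6t - 5 = (t + 1)(t² - t - 5).
Apply the quadratic formula to t² - t - 5 = 0: t = (1 ± √21)/2, i.e. t ≈ 2.7913 or t ≈ -1.7913.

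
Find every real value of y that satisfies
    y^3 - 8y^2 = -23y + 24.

y = 3

Rearrange: y^3 - 8y^2 + 23y - 24 = 0.
Possible rational roots are divisors of -24. Testing y = 3 gives 0, so (y - 3) is a factor.
Divide: y^3 - 8y^2 + 23y - 24 = (y - 3)(y^2 - 5y + 8).
The quadratic y^2 - 5y + 8 has discriminant -7 < 0, so no further real roots.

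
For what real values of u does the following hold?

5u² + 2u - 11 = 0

Discriminant: (2)² − 4·5·(-11) = 224.
Quadratic formula: u = (-2 ± √224) / 10.
So u = -1/5 + 2·√(14)/5 ≈ 1.2967 or u = -2·√(14)/5 - 1/5 ≈ -1.6967.

u = -1.6967 or u = 1.2967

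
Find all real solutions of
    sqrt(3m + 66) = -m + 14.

Square both sides: 3m + 66 = (-m + 14)^2.
Expand and rearrange: m^2 - 31m + 130 = 0.
Solving gives m = 26 or m = 5.
Check each candidate in the original equation:
  m = 26: sqrt(144) = 12, while -m + 14 = -12 — extraneous.
  m = 5: sqrt(81) = 9, while -m + 14 = 9 — valid.

m = 5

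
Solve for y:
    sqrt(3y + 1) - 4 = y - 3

Isolate the radical: sqrt(3y + 1) = y + 1.
Square both sides: 3y + 1 = (y + 1)^2.
Expand and rearrange: y^2 - y = 0.
Solving gives y = 1 or y = 0.
Check each candidate in the original equation:
  y = 1: sqrt(4) = 2, while y + 1 = 2 — valid.
  y = 0: sqrt(1) = 1, while y + 1 = 1 — valid.

y = 0 or y = 1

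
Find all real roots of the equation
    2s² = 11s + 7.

s = -0.576 or s = 6.076

Rearrange to standard form: 2s² - 11s - 7 = 0.
Discriminant: (-11)² − 4·2·(-7) = 177.
Quadratic formula: s = (11 ± √177) / 4.
So s = 11/4 + √(177)/4 ≈ 6.076 or s = 11/4 - √(177)/4 ≈ -0.576.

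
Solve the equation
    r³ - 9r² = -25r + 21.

r = 1.5858 or r = 3 or r = 4.4142

Rearrange: r³ - 9r² + 25r - 21 = 0.
Possible rational roots are divisors of -21. Testing r = 3 gives 0, so (r - 3) is a factor.
Divide: r³ - 9r² + 25r - 21 = (r - 3)(r² - 6r + 7).
Apply the quadratic formula to r² - 6r + 7 = 0: r = (6 ± √8)/2, i.e. r ≈ 4.4142 or r ≈ 1.5858.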